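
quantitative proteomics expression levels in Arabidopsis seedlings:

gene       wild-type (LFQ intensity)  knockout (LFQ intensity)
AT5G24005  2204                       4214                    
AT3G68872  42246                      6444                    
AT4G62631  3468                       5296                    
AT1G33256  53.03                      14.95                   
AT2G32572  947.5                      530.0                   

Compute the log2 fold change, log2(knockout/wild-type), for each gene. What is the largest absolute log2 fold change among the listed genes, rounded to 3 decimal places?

2.713

log2(4214/2204) = 0.935  (AT5G24005)
log2(6444/42246) = -2.713  (AT3G68872)
log2(5296/3468) = 0.611  (AT4G62631)
log2(14.95/53.03) = -1.827  (AT1G33256)
log2(530.0/947.5) = -0.838  (AT2G32572)
The largest magnitude belongs to AT3G68872.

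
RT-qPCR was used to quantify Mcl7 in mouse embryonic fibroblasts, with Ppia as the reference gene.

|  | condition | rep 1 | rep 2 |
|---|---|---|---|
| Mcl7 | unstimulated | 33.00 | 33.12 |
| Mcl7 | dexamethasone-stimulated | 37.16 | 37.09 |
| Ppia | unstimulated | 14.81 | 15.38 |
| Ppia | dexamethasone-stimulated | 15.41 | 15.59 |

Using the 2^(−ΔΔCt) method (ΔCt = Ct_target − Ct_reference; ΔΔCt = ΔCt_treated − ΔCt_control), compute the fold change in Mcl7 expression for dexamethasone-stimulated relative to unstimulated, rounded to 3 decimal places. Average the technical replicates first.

0.079

Mean Ct: Mcl7 unstimulated 33.060; Mcl7 dexamethasone-stimulated 37.125; Ppia unstimulated 15.095; Ppia dexamethasone-stimulated 15.500
ΔCt(unstimulated) = 33.060 − 15.095 = 17.965
ΔCt(dexamethasone-stimulated) = 37.125 − 15.500 = 21.625
ΔΔCt = 21.625 − 17.965 = 3.660
Fold change = 2^(−3.660) = 0.0791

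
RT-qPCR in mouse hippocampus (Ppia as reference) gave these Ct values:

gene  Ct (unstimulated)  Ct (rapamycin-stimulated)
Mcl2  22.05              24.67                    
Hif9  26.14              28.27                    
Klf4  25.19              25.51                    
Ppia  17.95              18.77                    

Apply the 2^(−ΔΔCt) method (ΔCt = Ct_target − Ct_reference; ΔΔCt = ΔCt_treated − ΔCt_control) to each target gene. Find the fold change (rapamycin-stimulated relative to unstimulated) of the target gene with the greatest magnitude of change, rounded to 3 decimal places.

0.287

Mcl2: ΔΔCt = (24.67−18.77) − (22.05−17.95) = 5.90 − 4.10 = 1.80; fold change = 2^-1.80 = 0.287
Hif9: ΔΔCt = (28.27−18.77) − (26.14−17.95) = 9.50 − 8.19 = 1.31; fold change = 2^-1.31 = 0.403
Klf4: ΔΔCt = (25.51−18.77) − (25.19−17.95) = 6.74 − 7.24 = -0.50; fold change = 2^0.50 = 1.414
Mcl2 has the largest |ΔΔCt| = 1.80.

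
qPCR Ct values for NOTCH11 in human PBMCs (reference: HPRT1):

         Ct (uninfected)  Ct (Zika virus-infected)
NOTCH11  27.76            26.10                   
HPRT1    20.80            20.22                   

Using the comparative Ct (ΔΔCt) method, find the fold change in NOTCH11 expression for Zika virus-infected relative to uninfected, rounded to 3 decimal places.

ΔCt(uninfected) = 27.760 − 20.800 = 6.960
ΔCt(Zika virus-infected) = 26.100 − 20.220 = 5.880
ΔΔCt = 5.880 − 6.960 = -1.080
Fold change = 2^(−(-1.080)) = 2^1.080 = 2.1140

2.114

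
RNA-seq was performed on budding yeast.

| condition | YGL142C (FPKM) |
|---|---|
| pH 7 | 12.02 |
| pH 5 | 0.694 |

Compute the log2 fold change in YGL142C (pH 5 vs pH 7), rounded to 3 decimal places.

-4.114

Fold change = 0.694 / 12.02 = 0.0577
log2(0.0577) = -4.1144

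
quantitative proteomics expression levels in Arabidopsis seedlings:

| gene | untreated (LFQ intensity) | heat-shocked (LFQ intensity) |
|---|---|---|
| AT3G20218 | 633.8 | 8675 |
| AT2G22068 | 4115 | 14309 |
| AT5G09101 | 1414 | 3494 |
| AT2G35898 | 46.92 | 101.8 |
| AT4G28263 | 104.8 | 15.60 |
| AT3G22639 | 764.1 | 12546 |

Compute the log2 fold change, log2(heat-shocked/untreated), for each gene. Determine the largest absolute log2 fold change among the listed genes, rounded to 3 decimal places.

log2(8675/633.8) = 3.775  (AT3G20218)
log2(14309/4115) = 1.798  (AT2G22068)
log2(3494/1414) = 1.305  (AT5G09101)
log2(101.8/46.92) = 1.117  (AT2G35898)
log2(15.60/104.8) = -2.748  (AT4G28263)
log2(12546/764.1) = 4.037  (AT3G22639)
The largest magnitude belongs to AT3G22639.

4.037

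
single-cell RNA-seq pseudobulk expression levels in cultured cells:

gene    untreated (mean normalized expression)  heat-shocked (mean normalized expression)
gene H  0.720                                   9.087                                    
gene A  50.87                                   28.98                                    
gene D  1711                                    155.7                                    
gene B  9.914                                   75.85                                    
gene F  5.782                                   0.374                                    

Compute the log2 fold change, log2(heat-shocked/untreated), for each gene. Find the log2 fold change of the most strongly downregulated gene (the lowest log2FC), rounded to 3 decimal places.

-3.950

log2(9.087/0.720) = 3.658  (gene H)
log2(28.98/50.87) = -0.812  (gene A)
log2(155.7/1711) = -3.458  (gene D)
log2(75.85/9.914) = 2.936  (gene B)
log2(0.374/5.782) = -3.950  (gene F)
gene F is most strongly downregulated.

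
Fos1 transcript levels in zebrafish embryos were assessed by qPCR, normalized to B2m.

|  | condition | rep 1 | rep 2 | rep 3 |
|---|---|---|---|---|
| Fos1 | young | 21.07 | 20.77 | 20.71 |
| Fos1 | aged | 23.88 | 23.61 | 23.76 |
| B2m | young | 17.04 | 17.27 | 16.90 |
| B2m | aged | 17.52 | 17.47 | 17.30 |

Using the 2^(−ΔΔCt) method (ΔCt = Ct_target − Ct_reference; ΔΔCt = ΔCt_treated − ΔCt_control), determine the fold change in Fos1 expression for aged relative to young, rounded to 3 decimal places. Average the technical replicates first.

Mean Ct: Fos1 young 20.850; Fos1 aged 23.750; B2m young 17.070; B2m aged 17.430
ΔCt(young) = 20.850 − 17.070 = 3.780
ΔCt(aged) = 23.750 − 17.430 = 6.320
ΔΔCt = 6.320 − 3.780 = 2.540
Fold change = 2^(−2.540) = 0.1719

0.172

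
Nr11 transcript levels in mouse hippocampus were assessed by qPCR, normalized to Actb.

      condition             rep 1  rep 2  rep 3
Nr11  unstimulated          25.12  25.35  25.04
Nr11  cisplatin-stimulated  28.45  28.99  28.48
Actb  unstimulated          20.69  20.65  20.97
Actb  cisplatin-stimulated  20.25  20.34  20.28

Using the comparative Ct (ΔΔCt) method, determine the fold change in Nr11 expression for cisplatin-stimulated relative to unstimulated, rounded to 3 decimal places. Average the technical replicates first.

Mean Ct: Nr11 unstimulated 25.170; Nr11 cisplatin-stimulated 28.640; Actb unstimulated 20.770; Actb cisplatin-stimulated 20.290
ΔCt(unstimulated) = 25.170 − 20.770 = 4.400
ΔCt(cisplatin-stimulated) = 28.640 − 20.290 = 8.350
ΔΔCt = 8.350 − 4.400 = 3.950
Fold change = 2^(−3.950) = 0.0647

0.065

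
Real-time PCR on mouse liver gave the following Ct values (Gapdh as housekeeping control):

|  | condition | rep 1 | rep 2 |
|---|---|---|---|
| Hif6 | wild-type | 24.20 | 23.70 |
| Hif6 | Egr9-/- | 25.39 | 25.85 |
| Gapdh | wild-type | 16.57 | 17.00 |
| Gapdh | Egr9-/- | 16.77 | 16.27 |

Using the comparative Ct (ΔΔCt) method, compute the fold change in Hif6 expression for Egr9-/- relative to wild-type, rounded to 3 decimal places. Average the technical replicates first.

Mean Ct: Hif6 wild-type 23.950; Hif6 Egr9-/- 25.620; Gapdh wild-type 16.785; Gapdh Egr9-/- 16.520
ΔCt(wild-type) = 23.950 − 16.785 = 7.165
ΔCt(Egr9-/-) = 25.620 − 16.520 = 9.100
ΔΔCt = 9.100 − 7.165 = 1.935
Fold change = 2^(−1.935) = 0.2615

0.262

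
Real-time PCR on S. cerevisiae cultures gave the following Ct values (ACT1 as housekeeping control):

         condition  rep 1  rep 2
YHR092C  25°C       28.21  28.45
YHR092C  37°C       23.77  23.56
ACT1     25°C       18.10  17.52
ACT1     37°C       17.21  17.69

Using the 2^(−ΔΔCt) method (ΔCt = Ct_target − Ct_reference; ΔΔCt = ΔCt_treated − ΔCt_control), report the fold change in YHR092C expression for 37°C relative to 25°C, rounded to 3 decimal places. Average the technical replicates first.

19.767

Mean Ct: YHR092C 25°C 28.330; YHR092C 37°C 23.665; ACT1 25°C 17.810; ACT1 37°C 17.450
ΔCt(25°C) = 28.330 − 17.810 = 10.520
ΔCt(37°C) = 23.665 − 17.450 = 6.215
ΔΔCt = 6.215 − 10.520 = -4.305
Fold change = 2^(−(-4.305)) = 2^4.305 = 19.7667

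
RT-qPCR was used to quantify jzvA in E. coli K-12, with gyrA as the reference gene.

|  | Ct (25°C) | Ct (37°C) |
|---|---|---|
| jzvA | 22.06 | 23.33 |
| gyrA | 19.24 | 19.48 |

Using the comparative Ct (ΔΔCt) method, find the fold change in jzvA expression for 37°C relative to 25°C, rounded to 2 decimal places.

ΔCt(25°C) = 22.060 − 19.240 = 2.820
ΔCt(37°C) = 23.330 − 19.480 = 3.850
ΔΔCt = 3.850 − 2.820 = 1.030
Fold change = 2^(−1.030) = 0.490

0.49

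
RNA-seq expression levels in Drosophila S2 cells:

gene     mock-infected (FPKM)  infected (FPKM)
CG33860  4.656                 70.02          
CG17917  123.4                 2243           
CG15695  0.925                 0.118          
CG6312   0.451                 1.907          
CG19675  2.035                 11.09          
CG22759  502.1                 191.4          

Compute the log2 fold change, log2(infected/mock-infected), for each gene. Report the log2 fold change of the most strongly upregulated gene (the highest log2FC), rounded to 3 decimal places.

log2(70.02/4.656) = 3.911  (CG33860)
log2(2243/123.4) = 4.184  (CG17917)
log2(0.118/0.925) = -2.971  (CG15695)
log2(1.907/0.451) = 2.080  (CG6312)
log2(11.09/2.035) = 2.446  (CG19675)
log2(191.4/502.1) = -1.391  (CG22759)
CG17917 is most strongly upregulated.

4.184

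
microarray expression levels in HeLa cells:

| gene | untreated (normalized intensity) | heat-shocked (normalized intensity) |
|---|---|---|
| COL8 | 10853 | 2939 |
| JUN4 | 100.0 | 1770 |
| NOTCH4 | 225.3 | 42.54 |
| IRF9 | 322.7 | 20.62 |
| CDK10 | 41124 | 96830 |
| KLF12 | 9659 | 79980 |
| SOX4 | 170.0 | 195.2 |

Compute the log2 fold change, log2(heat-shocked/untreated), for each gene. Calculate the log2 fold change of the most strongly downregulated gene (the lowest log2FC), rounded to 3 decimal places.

log2(2939/10853) = -1.885  (COL8)
log2(1770/100.0) = 4.146  (JUN4)
log2(42.54/225.3) = -2.405  (NOTCH4)
log2(20.62/322.7) = -3.968  (IRF9)
log2(96830/41124) = 1.235  (CDK10)
log2(79980/9659) = 3.050  (KLF12)
log2(195.2/170.0) = 0.199  (SOX4)
IRF9 is most strongly downregulated.

-3.968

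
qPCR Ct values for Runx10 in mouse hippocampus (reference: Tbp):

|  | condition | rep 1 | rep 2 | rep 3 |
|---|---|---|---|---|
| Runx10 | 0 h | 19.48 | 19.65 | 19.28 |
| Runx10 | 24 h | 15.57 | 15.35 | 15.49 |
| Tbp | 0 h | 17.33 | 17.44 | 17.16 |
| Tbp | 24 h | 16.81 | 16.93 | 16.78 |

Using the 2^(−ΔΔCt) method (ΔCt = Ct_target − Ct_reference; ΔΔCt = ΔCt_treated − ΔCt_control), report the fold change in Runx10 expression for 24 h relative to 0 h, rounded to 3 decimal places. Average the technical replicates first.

Mean Ct: Runx10 0 h 19.470; Runx10 24 h 15.470; Tbp 0 h 17.310; Tbp 24 h 16.840
ΔCt(0 h) = 19.470 − 17.310 = 2.160
ΔCt(24 h) = 15.470 − 16.840 = -1.370
ΔΔCt = -1.370 − 2.160 = -3.530
Fold change = 2^(−(-3.530)) = 2^3.530 = 11.5514

11.551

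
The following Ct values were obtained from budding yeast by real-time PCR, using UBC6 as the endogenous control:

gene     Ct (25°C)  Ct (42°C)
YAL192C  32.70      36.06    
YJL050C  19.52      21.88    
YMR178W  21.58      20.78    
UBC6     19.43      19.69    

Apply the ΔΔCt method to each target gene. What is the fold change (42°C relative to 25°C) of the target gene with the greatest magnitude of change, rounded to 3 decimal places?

YAL192C: ΔΔCt = (36.06−19.69) − (32.70−19.43) = 16.37 − 13.27 = 3.10; fold change = 2^-3.10 = 0.117
YJL050C: ΔΔCt = (21.88−19.69) − (19.52−19.43) = 2.19 − 0.09 = 2.10; fold change = 2^-2.10 = 0.233
YMR178W: ΔΔCt = (20.78−19.69) − (21.58−19.43) = 1.09 − 2.15 = -1.06; fold change = 2^1.06 = 2.085
YAL192C has the largest |ΔΔCt| = 3.10.

0.117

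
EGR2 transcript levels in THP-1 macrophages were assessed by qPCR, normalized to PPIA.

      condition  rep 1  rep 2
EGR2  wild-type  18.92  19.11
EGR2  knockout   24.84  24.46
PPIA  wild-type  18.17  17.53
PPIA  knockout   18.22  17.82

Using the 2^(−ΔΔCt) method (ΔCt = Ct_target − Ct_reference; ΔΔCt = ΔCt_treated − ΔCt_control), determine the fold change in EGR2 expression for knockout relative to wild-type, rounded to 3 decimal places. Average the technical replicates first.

Mean Ct: EGR2 wild-type 19.015; EGR2 knockout 24.650; PPIA wild-type 17.850; PPIA knockout 18.020
ΔCt(wild-type) = 19.015 − 17.850 = 1.165
ΔCt(knockout) = 24.650 − 18.020 = 6.630
ΔΔCt = 6.630 − 1.165 = 5.465
Fold change = 2^(−5.465) = 0.0226

0.023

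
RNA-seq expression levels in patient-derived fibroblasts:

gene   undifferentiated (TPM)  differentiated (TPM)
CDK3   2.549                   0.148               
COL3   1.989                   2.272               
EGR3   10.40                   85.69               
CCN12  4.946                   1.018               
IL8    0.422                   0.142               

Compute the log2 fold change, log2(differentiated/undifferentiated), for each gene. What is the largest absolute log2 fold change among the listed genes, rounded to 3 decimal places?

4.106

log2(0.148/2.549) = -4.106  (CDK3)
log2(2.272/1.989) = 0.192  (COL3)
log2(85.69/10.40) = 3.043  (EGR3)
log2(1.018/4.946) = -2.281  (CCN12)
log2(0.142/0.422) = -1.571  (IL8)
The largest magnitude belongs to CDK3.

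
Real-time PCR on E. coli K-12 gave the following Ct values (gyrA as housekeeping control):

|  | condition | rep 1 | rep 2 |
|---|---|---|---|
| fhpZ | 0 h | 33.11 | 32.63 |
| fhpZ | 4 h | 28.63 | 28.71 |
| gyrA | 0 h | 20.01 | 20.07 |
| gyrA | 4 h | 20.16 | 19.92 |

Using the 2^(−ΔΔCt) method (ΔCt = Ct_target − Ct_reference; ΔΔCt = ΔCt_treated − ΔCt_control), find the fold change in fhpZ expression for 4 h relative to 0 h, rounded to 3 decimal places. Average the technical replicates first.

18.379

Mean Ct: fhpZ 0 h 32.870; fhpZ 4 h 28.670; gyrA 0 h 20.040; gyrA 4 h 20.040
ΔCt(0 h) = 32.870 − 20.040 = 12.830
ΔCt(4 h) = 28.670 − 20.040 = 8.630
ΔΔCt = 8.630 − 12.830 = -4.200
Fold change = 2^(−(-4.200)) = 2^4.200 = 18.3792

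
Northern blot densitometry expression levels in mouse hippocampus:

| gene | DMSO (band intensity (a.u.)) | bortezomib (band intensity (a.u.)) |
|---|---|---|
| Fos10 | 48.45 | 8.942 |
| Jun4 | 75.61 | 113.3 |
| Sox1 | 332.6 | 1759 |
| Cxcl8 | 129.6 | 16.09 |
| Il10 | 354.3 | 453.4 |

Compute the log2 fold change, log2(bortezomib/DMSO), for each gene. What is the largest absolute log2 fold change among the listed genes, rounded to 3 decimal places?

log2(8.942/48.45) = -2.438  (Fos10)
log2(113.3/75.61) = 0.583  (Jun4)
log2(1759/332.6) = 2.403  (Sox1)
log2(16.09/129.6) = -3.010  (Cxcl8)
log2(453.4/354.3) = 0.356  (Il10)
The largest magnitude belongs to Cxcl8.

3.010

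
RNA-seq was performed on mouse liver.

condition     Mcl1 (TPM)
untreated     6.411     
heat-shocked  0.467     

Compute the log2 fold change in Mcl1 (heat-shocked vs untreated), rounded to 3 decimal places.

Fold change = 0.467 / 6.411 = 0.0728
log2(0.0728) = -3.7791

-3.779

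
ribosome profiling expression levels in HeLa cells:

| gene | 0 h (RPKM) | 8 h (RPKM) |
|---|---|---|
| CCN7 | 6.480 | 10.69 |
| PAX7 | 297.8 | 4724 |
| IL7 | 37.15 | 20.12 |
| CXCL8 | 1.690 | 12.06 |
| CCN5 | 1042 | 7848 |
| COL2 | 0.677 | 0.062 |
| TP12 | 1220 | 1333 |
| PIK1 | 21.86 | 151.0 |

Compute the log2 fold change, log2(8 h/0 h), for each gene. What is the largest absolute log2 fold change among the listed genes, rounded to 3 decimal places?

3.988

log2(10.69/6.480) = 0.722  (CCN7)
log2(4724/297.8) = 3.988  (PAX7)
log2(20.12/37.15) = -0.885  (IL7)
log2(12.06/1.690) = 2.835  (CXCL8)
log2(7848/1042) = 2.913  (CCN5)
log2(0.062/0.677) = -3.449  (COL2)
log2(1333/1220) = 0.128  (TP12)
log2(151.0/21.86) = 2.788  (PIK1)
The largest magnitude belongs to PAX7.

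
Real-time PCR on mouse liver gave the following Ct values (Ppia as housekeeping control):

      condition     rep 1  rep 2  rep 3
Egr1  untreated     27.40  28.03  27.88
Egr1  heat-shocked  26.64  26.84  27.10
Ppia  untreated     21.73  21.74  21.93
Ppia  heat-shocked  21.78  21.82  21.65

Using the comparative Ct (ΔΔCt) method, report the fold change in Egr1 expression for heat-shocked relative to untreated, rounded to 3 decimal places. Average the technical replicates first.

1.815

Mean Ct: Egr1 untreated 27.770; Egr1 heat-shocked 26.860; Ppia untreated 21.800; Ppia heat-shocked 21.750
ΔCt(untreated) = 27.770 − 21.800 = 5.970
ΔCt(heat-shocked) = 26.860 − 21.750 = 5.110
ΔΔCt = 5.110 − 5.970 = -0.860
Fold change = 2^(−(-0.860)) = 2^0.860 = 1.8150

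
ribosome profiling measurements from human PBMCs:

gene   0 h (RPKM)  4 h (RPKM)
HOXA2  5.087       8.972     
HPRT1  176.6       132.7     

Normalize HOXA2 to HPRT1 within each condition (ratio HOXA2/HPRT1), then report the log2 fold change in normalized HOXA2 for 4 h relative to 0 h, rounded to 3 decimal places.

1.231

HOXA2/HPRT1 (0 h) = 5.087 / 176.6 = 0.028805
HOXA2/HPRT1 (4 h) = 8.972 / 132.7 = 0.067611
Fold change = 0.067611 / 0.028805 = 2.3472
log2(2.3472) = 1.2309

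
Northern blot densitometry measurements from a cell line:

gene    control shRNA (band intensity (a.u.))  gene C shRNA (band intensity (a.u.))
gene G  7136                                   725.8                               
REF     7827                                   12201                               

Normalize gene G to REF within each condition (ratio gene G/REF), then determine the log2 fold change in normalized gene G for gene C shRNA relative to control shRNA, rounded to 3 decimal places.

gene G/REF (control shRNA) = 7136 / 7827 = 0.91172
gene G/REF (gene C shRNA) = 725.8 / 12201 = 0.059487
Fold change = 0.059487 / 0.91172 = 0.0652
log2(0.0652) = -3.9379

-3.938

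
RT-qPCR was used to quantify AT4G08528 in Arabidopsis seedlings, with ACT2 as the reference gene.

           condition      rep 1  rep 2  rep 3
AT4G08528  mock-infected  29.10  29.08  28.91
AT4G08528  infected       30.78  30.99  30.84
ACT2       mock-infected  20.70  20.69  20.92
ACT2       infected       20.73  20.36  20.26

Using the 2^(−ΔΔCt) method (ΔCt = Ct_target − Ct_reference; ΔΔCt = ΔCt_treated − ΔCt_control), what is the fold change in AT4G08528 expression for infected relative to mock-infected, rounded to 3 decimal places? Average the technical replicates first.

Mean Ct: AT4G08528 mock-infected 29.030; AT4G08528 infected 30.870; ACT2 mock-infected 20.770; ACT2 infected 20.450
ΔCt(mock-infected) = 29.030 − 20.770 = 8.260
ΔCt(infected) = 30.870 − 20.450 = 10.420
ΔΔCt = 10.420 − 8.260 = 2.160
Fold change = 2^(−2.160) = 0.2238

0.224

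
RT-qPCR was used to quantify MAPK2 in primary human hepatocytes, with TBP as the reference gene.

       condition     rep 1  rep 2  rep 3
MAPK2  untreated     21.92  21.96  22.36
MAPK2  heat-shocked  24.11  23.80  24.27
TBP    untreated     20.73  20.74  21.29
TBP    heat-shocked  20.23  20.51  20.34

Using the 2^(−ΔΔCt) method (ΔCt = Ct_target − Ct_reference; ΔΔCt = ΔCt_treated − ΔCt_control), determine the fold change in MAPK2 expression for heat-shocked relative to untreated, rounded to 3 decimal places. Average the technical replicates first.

Mean Ct: MAPK2 untreated 22.080; MAPK2 heat-shocked 24.060; TBP untreated 20.920; TBP heat-shocked 20.360
ΔCt(untreated) = 22.080 − 20.920 = 1.160
ΔCt(heat-shocked) = 24.060 − 20.360 = 3.700
ΔΔCt = 3.700 − 1.160 = 2.540
Fold change = 2^(−2.540) = 0.1719

0.172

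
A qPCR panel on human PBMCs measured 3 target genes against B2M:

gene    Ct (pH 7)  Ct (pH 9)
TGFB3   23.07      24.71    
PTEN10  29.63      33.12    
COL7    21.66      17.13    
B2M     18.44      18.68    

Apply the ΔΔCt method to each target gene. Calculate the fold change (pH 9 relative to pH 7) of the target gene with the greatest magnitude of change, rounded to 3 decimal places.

27.284

TGFB3: ΔΔCt = (24.71−18.68) − (23.07−18.44) = 6.03 − 4.63 = 1.40; fold change = 2^-1.40 = 0.379
PTEN10: ΔΔCt = (33.12−18.68) − (29.63−18.44) = 14.44 − 11.19 = 3.25; fold change = 2^-3.25 = 0.105
COL7: ΔΔCt = (17.13−18.68) − (21.66−18.44) = -1.55 − 3.22 = -4.77; fold change = 2^4.77 = 27.284
COL7 has the largest |ΔΔCt| = 4.77.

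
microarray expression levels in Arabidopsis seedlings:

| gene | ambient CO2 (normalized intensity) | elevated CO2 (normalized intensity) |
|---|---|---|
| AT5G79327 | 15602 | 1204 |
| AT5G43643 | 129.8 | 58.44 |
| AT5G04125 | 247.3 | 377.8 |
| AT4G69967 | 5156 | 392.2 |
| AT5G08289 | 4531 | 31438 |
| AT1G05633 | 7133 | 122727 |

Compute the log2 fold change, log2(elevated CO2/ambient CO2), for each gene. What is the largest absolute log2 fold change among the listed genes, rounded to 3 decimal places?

4.105

log2(1204/15602) = -3.696  (AT5G79327)
log2(58.44/129.8) = -1.151  (AT5G43643)
log2(377.8/247.3) = 0.611  (AT5G04125)
log2(392.2/5156) = -3.717  (AT4G69967)
log2(31438/4531) = 2.795  (AT5G08289)
log2(122727/7133) = 4.105  (AT1G05633)
The largest magnitude belongs to AT1G05633.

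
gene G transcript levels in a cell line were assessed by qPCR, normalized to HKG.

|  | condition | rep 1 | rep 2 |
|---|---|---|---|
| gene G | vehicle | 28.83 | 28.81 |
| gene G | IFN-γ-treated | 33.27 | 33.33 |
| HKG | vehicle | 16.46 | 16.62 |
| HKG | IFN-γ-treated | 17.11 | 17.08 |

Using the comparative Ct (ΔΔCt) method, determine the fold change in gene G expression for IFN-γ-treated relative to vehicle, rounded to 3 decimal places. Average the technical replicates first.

Mean Ct: gene G vehicle 28.820; gene G IFN-γ-treated 33.300; HKG vehicle 16.540; HKG IFN-γ-treated 17.095
ΔCt(vehicle) = 28.820 − 16.540 = 12.280
ΔCt(IFN-γ-treated) = 33.300 − 17.095 = 16.205
ΔΔCt = 16.205 − 12.280 = 3.925
Fold change = 2^(−3.925) = 0.0658

0.066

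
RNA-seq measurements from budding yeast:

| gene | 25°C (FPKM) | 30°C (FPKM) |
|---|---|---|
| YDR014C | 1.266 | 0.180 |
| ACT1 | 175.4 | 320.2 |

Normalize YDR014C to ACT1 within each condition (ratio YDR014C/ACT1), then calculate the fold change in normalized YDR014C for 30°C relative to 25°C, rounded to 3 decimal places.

0.078

YDR014C/ACT1 (25°C) = 1.266 / 175.4 = 0.0072178
YDR014C/ACT1 (30°C) = 0.180 / 320.2 = 0.00056215
Fold change = 0.00056215 / 0.0072178 = 0.0779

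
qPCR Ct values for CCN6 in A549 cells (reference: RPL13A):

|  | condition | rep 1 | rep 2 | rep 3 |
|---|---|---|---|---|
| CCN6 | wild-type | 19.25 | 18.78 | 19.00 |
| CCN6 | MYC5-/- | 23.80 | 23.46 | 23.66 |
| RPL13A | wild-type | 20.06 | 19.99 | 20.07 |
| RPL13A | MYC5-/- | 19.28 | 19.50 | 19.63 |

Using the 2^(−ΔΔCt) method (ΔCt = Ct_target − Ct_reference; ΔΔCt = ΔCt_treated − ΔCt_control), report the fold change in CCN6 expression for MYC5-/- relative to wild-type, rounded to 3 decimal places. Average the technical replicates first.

Mean Ct: CCN6 wild-type 19.010; CCN6 MYC5-/- 23.640; RPL13A wild-type 20.040; RPL13A MYC5-/- 19.470
ΔCt(wild-type) = 19.010 − 20.040 = -1.030
ΔCt(MYC5-/-) = 23.640 − 19.470 = 4.170
ΔΔCt = 4.170 − (-1.030) = 5.200
Fold change = 2^(−5.200) = 0.0272

0.027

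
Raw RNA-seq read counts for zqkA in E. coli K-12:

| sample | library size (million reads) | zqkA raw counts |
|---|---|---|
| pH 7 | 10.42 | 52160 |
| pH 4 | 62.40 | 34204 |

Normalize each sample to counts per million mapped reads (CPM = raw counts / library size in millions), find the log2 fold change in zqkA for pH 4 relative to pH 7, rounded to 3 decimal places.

-3.191

CPM(pH 7) = 52160 / 10.42 = 5005.7582
CPM(pH 4) = 34204 / 62.40 = 548.1410
Fold change = 548.1410 / 5005.7582 = 0.10950
log2(0.10950) = -3.1910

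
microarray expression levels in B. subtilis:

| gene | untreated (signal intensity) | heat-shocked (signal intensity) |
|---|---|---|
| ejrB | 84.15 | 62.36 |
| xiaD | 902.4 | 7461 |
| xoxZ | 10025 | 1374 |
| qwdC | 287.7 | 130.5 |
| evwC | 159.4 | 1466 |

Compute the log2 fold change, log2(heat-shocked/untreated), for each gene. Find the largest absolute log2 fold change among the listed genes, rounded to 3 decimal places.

log2(62.36/84.15) = -0.432  (ejrB)
log2(7461/902.4) = 3.048  (xiaD)
log2(1374/10025) = -2.867  (xoxZ)
log2(130.5/287.7) = -1.141  (qwdC)
log2(1466/159.4) = 3.201  (evwC)
The largest magnitude belongs to evwC.

3.201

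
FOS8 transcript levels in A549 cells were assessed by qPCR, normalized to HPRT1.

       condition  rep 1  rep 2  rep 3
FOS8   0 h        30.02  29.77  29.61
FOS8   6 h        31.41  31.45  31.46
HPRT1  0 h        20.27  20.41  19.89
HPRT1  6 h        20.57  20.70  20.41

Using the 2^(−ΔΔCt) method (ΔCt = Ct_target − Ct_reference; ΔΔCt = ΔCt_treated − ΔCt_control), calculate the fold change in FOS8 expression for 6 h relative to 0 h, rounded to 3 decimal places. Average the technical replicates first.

0.415

Mean Ct: FOS8 0 h 29.800; FOS8 6 h 31.440; HPRT1 0 h 20.190; HPRT1 6 h 20.560
ΔCt(0 h) = 29.800 − 20.190 = 9.610
ΔCt(6 h) = 31.440 − 20.560 = 10.880
ΔΔCt = 10.880 − 9.610 = 1.270
Fold change = 2^(−1.270) = 0.4147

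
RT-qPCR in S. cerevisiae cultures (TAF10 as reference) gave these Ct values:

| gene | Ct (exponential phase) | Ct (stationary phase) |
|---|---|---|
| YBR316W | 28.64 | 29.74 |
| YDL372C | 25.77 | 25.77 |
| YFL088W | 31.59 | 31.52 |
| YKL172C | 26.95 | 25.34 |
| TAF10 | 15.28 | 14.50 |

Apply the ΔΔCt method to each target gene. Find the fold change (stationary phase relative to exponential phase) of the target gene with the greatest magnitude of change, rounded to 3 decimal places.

0.272

YBR316W: ΔΔCt = (29.74−14.50) − (28.64−15.28) = 15.24 − 13.36 = 1.88; fold change = 2^-1.88 = 0.272
YDL372C: ΔΔCt = (25.77−14.50) − (25.77−15.28) = 11.27 − 10.49 = 0.78; fold change = 2^-0.78 = 0.582
YFL088W: ΔΔCt = (31.52−14.50) − (31.59−15.28) = 17.02 − 16.31 = 0.71; fold change = 2^-0.71 = 0.611
YKL172C: ΔΔCt = (25.34−14.50) − (26.95−15.28) = 10.84 − 11.67 = -0.83; fold change = 2^0.83 = 1.778
YBR316W has the largest |ΔΔCt| = 1.88.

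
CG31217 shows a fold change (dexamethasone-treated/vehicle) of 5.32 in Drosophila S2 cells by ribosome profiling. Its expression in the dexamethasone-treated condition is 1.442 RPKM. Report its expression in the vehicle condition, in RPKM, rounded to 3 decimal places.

vehicle expression = 1.442 / 5.32 = 0.271

0.271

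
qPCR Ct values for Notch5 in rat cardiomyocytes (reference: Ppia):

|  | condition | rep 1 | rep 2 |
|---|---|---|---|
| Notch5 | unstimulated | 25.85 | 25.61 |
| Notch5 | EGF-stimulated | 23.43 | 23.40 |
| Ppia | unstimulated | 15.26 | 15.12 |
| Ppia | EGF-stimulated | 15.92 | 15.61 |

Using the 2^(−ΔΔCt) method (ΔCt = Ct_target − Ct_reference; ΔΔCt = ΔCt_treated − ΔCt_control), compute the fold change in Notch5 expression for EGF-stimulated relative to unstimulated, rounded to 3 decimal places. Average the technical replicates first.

7.413

Mean Ct: Notch5 unstimulated 25.730; Notch5 EGF-stimulated 23.415; Ppia unstimulated 15.190; Ppia EGF-stimulated 15.765
ΔCt(unstimulated) = 25.730 − 15.190 = 10.540
ΔCt(EGF-stimulated) = 23.415 − 15.765 = 7.650
ΔΔCt = 7.650 − 10.540 = -2.890
Fold change = 2^(−(-2.890)) = 2^2.890 = 7.4127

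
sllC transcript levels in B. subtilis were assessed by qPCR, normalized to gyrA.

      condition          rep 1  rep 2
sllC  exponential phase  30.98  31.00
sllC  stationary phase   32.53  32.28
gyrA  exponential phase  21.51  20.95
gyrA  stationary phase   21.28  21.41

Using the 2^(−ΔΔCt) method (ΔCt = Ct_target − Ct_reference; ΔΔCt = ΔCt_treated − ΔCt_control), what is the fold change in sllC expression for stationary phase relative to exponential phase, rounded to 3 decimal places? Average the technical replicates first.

0.406

Mean Ct: sllC exponential phase 30.990; sllC stationary phase 32.405; gyrA exponential phase 21.230; gyrA stationary phase 21.345
ΔCt(exponential phase) = 30.990 − 21.230 = 9.760
ΔCt(stationary phase) = 32.405 − 21.345 = 11.060
ΔΔCt = 11.060 − 9.760 = 1.300
Fold change = 2^(−1.300) = 0.4061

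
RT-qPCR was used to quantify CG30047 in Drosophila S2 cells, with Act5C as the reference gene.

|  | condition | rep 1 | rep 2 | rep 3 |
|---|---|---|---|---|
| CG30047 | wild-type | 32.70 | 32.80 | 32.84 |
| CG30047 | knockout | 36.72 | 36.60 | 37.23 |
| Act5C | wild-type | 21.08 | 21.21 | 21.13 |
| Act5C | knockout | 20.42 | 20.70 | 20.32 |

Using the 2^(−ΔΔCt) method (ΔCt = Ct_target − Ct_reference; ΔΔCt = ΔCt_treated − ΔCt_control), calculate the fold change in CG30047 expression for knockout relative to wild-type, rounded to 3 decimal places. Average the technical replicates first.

0.038

Mean Ct: CG30047 wild-type 32.780; CG30047 knockout 36.850; Act5C wild-type 21.140; Act5C knockout 20.480
ΔCt(wild-type) = 32.780 − 21.140 = 11.640
ΔCt(knockout) = 36.850 − 20.480 = 16.370
ΔΔCt = 16.370 − 11.640 = 4.730
Fold change = 2^(−4.730) = 0.0377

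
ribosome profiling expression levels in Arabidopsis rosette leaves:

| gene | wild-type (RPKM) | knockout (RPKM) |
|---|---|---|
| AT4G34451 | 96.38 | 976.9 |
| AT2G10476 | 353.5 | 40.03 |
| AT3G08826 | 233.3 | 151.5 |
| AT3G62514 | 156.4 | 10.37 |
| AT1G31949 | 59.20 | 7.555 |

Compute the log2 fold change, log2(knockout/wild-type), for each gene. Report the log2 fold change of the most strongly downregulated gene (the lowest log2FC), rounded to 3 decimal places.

log2(976.9/96.38) = 3.341  (AT4G34451)
log2(40.03/353.5) = -3.143  (AT2G10476)
log2(151.5/233.3) = -0.623  (AT3G08826)
log2(10.37/156.4) = -3.915  (AT3G62514)
log2(7.555/59.20) = -2.970  (AT1G31949)
AT3G62514 is most strongly downregulated.

-3.915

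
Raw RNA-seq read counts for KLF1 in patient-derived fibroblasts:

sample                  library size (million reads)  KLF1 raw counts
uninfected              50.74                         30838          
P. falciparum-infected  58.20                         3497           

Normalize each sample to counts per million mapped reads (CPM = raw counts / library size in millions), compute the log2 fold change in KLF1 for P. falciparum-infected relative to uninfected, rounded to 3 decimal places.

-3.338

CPM(uninfected) = 30838 / 50.74 = 607.7651
CPM(P. falciparum-infected) = 3497 / 58.20 = 60.0859
Fold change = 60.0859 / 607.7651 = 0.09886
log2(0.09886) = -3.3384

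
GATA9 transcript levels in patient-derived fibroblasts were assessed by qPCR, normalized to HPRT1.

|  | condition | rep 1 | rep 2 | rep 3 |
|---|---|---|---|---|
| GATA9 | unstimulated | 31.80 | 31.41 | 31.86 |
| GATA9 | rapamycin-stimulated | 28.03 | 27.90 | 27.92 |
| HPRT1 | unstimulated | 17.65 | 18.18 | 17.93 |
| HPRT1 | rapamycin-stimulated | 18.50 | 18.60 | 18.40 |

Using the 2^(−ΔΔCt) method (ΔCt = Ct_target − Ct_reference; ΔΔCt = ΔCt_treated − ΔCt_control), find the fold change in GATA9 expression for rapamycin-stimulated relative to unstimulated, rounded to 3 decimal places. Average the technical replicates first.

19.973

Mean Ct: GATA9 unstimulated 31.690; GATA9 rapamycin-stimulated 27.950; HPRT1 unstimulated 17.920; HPRT1 rapamycin-stimulated 18.500
ΔCt(unstimulated) = 31.690 − 17.920 = 13.770
ΔCt(rapamycin-stimulated) = 27.950 − 18.500 = 9.450
ΔΔCt = 9.450 − 13.770 = -4.320
Fold change = 2^(−(-4.320)) = 2^4.320 = 19.9733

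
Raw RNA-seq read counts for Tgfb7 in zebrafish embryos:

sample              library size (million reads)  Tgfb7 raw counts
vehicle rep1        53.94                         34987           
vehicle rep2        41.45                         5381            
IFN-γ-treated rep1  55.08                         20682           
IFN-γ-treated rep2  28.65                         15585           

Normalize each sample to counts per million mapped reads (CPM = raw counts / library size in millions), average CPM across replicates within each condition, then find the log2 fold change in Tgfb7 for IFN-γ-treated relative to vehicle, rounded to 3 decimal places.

CPM(vehicle rep1) = 34987 / 53.94 = 648.6281
CPM(vehicle rep2) = 5381 / 41.45 = 129.8191
CPM(IFN-γ-treated rep1) = 20682 / 55.08 = 375.4902
CPM(IFN-γ-treated rep2) = 15585 / 28.65 = 543.9791
mean CPM(vehicle) = 389.2236; mean CPM(IFN-γ-treated) = 459.7346
Fold change = 459.7346 / 389.2236 = 1.18116
log2(1.18116) = 0.2402

0.240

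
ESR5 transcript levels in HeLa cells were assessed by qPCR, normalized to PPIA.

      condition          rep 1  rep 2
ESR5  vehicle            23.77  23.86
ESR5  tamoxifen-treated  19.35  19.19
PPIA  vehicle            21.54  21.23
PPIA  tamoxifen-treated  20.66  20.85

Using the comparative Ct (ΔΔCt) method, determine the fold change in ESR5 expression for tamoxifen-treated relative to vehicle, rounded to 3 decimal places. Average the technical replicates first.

Mean Ct: ESR5 vehicle 23.815; ESR5 tamoxifen-treated 19.270; PPIA vehicle 21.385; PPIA tamoxifen-treated 20.755
ΔCt(vehicle) = 23.815 − 21.385 = 2.430
ΔCt(tamoxifen-treated) = 19.270 − 20.755 = -1.485
ΔΔCt = -1.485 − 2.430 = -3.915
Fold change = 2^(−(-3.915)) = 2^3.915 = 15.0846

15.085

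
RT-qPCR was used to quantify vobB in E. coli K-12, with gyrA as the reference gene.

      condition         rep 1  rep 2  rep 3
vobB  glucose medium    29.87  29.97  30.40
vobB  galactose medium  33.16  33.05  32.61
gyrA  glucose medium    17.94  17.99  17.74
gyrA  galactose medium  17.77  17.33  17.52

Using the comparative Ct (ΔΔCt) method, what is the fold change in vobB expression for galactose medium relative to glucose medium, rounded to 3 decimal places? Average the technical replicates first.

0.108

Mean Ct: vobB glucose medium 30.080; vobB galactose medium 32.940; gyrA glucose medium 17.890; gyrA galactose medium 17.540
ΔCt(glucose medium) = 30.080 − 17.890 = 12.190
ΔCt(galactose medium) = 32.940 − 17.540 = 15.400
ΔΔCt = 15.400 − 12.190 = 3.210
Fold change = 2^(−3.210) = 0.1081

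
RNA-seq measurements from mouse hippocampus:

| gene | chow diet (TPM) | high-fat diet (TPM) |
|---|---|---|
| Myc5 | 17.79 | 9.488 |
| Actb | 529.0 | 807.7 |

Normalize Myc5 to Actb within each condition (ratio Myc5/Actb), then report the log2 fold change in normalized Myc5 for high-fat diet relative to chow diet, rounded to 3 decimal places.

-1.517

Myc5/Actb (chow diet) = 17.79 / 529.0 = 0.033629
Myc5/Actb (high-fat diet) = 9.488 / 807.7 = 0.011747
Fold change = 0.011747 / 0.033629 = 0.3493
log2(0.3493) = -1.5174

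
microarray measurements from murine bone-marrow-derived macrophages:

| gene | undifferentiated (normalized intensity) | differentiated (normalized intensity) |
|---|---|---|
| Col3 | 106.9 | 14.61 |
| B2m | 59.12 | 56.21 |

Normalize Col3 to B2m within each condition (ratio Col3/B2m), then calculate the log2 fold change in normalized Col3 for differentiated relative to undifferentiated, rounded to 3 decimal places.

Col3/B2m (undifferentiated) = 106.9 / 59.12 = 1.8082
Col3/B2m (differentiated) = 14.61 / 56.21 = 0.25992
Fold change = 0.25992 / 1.8082 = 0.1437
log2(0.1437) = -2.7984

-2.798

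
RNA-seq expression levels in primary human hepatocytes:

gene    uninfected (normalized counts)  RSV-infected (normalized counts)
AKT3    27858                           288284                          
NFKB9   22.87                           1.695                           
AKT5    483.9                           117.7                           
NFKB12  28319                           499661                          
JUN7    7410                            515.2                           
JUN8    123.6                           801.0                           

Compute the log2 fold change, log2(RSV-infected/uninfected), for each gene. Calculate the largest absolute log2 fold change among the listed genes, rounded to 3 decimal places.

log2(288284/27858) = 3.371  (AKT3)
log2(1.695/22.87) = -3.754  (NFKB9)
log2(117.7/483.9) = -2.040  (AKT5)
log2(499661/28319) = 4.141  (NFKB12)
log2(515.2/7410) = -3.846  (JUN7)
log2(801.0/123.6) = 2.696  (JUN8)
The largest magnitude belongs to NFKB12.

4.141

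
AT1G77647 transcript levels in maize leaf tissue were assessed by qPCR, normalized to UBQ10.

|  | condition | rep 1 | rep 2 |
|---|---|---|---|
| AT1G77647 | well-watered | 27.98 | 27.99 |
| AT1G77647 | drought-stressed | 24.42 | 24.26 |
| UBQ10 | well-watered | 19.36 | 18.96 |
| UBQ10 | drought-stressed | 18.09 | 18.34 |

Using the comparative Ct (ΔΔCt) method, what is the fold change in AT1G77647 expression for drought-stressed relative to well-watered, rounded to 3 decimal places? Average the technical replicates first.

Mean Ct: AT1G77647 well-watered 27.985; AT1G77647 drought-stressed 24.340; UBQ10 well-watered 19.160; UBQ10 drought-stressed 18.215
ΔCt(well-watered) = 27.985 − 19.160 = 8.825
ΔCt(drought-stressed) = 24.340 − 18.215 = 6.125
ΔΔCt = 6.125 − 8.825 = -2.700
Fold change = 2^(−(-2.700)) = 2^2.700 = 6.4980

6.498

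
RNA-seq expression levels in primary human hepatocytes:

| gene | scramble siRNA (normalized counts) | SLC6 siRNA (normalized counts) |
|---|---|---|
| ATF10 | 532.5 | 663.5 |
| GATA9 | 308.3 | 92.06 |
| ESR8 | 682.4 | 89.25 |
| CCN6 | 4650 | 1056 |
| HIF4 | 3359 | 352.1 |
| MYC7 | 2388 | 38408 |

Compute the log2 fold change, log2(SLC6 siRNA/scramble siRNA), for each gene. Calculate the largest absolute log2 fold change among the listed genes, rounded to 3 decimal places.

log2(663.5/532.5) = 0.317  (ATF10)
log2(92.06/308.3) = -1.744  (GATA9)
log2(89.25/682.4) = -2.935  (ESR8)
log2(1056/4650) = -2.139  (CCN6)
log2(352.1/3359) = -3.254  (HIF4)
log2(38408/2388) = 4.008  (MYC7)
The largest magnitude belongs to MYC7.

4.008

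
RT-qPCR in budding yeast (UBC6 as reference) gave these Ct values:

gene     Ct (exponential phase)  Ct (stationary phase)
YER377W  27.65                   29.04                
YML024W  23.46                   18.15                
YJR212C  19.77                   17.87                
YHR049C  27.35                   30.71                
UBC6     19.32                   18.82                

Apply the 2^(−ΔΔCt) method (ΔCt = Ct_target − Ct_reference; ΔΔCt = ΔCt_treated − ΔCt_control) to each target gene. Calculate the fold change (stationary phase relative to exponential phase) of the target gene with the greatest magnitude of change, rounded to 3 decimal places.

YER377W: ΔΔCt = (29.04−18.82) − (27.65−19.32) = 10.22 − 8.33 = 1.89; fold change = 2^-1.89 = 0.270
YML024W: ΔΔCt = (18.15−18.82) − (23.46−19.32) = -0.67 − 4.14 = -4.81; fold change = 2^4.81 = 28.051
YJR212C: ΔΔCt = (17.87−18.82) − (19.77−19.32) = -0.95 − 0.45 = -1.40; fold change = 2^1.40 = 2.639
YHR049C: ΔΔCt = (30.71−18.82) − (27.35−19.32) = 11.89 − 8.03 = 3.86; fold change = 2^-3.86 = 0.069
YML024W has the largest |ΔΔCt| = 4.81.

28.051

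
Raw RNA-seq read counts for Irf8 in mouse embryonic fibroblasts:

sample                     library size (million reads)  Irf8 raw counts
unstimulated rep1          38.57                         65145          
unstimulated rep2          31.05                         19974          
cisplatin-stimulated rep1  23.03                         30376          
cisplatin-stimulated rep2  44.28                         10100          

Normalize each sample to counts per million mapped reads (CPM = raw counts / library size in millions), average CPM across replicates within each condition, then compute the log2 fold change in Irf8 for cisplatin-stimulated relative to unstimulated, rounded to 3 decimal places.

-0.592

CPM(unstimulated rep1) = 65145 / 38.57 = 1689.0070
CPM(unstimulated rep2) = 19974 / 31.05 = 643.2850
CPM(cisplatin-stimulated rep1) = 30376 / 23.03 = 1318.9752
CPM(cisplatin-stimulated rep2) = 10100 / 44.28 = 228.0939
mean CPM(unstimulated) = 1166.1460; mean CPM(cisplatin-stimulated) = 773.5346
Fold change = 773.5346 / 1166.1460 = 0.66333
log2(0.66333) = -0.5922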